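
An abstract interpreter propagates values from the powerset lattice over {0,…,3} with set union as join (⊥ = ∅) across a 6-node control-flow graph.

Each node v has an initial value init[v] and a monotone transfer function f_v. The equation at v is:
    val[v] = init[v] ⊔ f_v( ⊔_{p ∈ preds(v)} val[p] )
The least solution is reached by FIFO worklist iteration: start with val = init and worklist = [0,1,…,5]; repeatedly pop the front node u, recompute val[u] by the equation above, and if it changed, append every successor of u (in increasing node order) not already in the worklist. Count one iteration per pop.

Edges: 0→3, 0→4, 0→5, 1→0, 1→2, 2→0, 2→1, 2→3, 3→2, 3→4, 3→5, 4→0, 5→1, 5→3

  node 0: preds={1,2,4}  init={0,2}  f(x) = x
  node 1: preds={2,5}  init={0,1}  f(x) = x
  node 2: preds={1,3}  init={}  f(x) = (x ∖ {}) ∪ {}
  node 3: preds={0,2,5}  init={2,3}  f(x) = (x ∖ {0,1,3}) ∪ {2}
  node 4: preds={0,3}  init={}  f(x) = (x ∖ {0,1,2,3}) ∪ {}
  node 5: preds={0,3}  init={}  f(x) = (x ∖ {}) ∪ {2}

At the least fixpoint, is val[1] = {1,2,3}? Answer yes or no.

Iteration log — 13 steps:
  step 1. node 0  ⊔preds={0,1}  new={0,1,2}  old={0,2}  +wl: 
  step 2. node 1  ⊔preds={}  new={0,1}  stable
  step 3. node 2  ⊔preds={0,1,2,3}  new={0,1,2,3}  old={}  +wl: 0,1
  step 4. node 3  ⊔preds={0,1,2,3}  new={2,3}  stable
  step 5. node 4  ⊔preds={0,1,2,3}  new={}  stable
  step 6. node 5  ⊔preds={0,1,2,3}  new={0,1,2,3}  old={}  +wl: 3
  step 7. node 0  ⊔preds={0,1,2,3}  new={0,1,2,3}  old={0,1,2}  +wl: 4,5
  step 8. node 1  ⊔preds={0,1,2,3}  new={0,1,2,3}  old={0,1}  +wl: 0,2
  step 9. node 3  ⊔preds={0,1,2,3}  new={2,3}  stable
  step 10. node 4  ⊔preds={0,1,2,3}  new={}  stable
  step 11. node 5  ⊔preds={0,1,2,3}  new={0,1,2,3}  stable
  step 12. node 0  ⊔preds={0,1,2,3}  new={0,1,2,3}  stable
  step 13. node 2  ⊔preds={0,1,2,3}  new={0,1,2,3}  stable

Least fixpoint reached:
  node 0: {0,1,2,3}
  node 1: {0,1,2,3}
  node 2: {0,1,2,3}
  node 3: {2,3}
  node 4: {}
  node 5: {0,1,2,3}

no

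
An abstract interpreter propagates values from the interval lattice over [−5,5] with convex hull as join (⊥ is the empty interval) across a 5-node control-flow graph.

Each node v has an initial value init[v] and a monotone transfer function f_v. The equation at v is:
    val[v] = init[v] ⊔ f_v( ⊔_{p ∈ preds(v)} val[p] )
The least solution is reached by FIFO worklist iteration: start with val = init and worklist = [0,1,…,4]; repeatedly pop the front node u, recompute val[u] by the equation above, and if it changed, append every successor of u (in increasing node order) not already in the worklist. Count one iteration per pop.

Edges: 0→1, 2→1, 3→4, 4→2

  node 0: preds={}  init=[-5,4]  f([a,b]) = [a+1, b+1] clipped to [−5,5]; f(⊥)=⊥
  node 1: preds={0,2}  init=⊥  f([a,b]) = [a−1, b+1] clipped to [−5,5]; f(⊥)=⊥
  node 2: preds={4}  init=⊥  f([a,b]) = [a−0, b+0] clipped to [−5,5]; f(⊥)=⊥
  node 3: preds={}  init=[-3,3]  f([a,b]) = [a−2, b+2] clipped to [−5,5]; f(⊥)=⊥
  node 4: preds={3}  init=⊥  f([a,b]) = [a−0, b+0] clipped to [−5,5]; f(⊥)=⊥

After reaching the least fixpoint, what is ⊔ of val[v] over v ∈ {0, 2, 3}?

[-5,4]

Trace (7 dequeues):
  [1] u=0 | in ⊥ | out [-5,4] | ==
  [2] u=1 | in [-5,4] | out [-5,5] | prev ⊥ | push {}
  [3] u=2 | in ⊥ | out ⊥ | ==
  [4] u=3 | in ⊥ | out [-3,3] | ==
  [5] u=4 | in [-3,3] | out [-3,3] | prev ⊥ | push {2}
  [6] u=2 | in [-3,3] | out [-3,3] | prev ⊥ | push {1}
  [7] u=1 | in [-5,4] | out [-5,5] | ==

Converged values:
  [0] [-5,4]
  [1] [-5,5]
  [2] [-3,3]
  [3] [-3,3]
  [4] [-3,3]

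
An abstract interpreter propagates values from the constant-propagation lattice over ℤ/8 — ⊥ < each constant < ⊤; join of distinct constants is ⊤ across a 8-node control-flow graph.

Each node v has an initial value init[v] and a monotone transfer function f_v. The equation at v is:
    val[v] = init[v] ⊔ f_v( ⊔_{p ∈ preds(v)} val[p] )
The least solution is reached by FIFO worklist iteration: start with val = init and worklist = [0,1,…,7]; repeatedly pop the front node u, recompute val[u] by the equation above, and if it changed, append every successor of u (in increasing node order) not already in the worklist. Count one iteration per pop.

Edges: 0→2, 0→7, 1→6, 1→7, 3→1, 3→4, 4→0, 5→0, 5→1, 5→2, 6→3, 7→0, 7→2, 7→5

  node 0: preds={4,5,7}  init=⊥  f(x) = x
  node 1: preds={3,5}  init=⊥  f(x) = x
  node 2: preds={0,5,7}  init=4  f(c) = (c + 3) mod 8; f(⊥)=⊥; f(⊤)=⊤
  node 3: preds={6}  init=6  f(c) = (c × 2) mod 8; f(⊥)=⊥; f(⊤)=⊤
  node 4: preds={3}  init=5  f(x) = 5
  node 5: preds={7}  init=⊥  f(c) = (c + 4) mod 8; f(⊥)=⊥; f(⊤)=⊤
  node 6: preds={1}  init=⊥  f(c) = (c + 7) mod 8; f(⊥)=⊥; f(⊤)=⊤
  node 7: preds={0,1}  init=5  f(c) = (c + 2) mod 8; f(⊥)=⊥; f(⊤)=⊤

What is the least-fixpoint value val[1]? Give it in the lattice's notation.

Iteration log — 20 steps:
  step 1. node 0  ⊔preds=5  new=5  old=⊥  +wl: 
  step 2. node 1  ⊔preds=6  new=6  old=⊥  +wl: 
  step 3. node 2  ⊔preds=5  new=⊤  old=4  +wl: 
  step 4. node 3  ⊔preds=⊥  new=6  stable
  step 5. node 4  ⊔preds=6  new=5  stable
  step 6. node 5  ⊔preds=5  new=1  old=⊥  +wl: 0,1,2
  step 7. node 6  ⊔preds=6  new=5  old=⊥  +wl: 3
  step 8. node 7  ⊔preds=⊤  new=⊤  old=5  +wl: 5
  step 9. node 0  ⊔preds=⊤  new=⊤  old=5  +wl: 7
  step 10. node 1  ⊔preds=⊤  new=⊤  old=6  +wl: 6
  step 11. node 2  ⊔preds=⊤  new=⊤  stable
  step 12. node 3  ⊔preds=5  new=⊤  old=6  +wl: 1,4
  step 13. node 5  ⊔preds=⊤  new=⊤  old=1  +wl: 0,2
  step 14. node 7  ⊔preds=⊤  new=⊤  stable
  step 15. node 6  ⊔preds=⊤  new=⊤  old=5  +wl: 3
  step 16. node 1  ⊔preds=⊤  new=⊤  stable
  step 17. node 4  ⊔preds=⊤  new=5  stable
  step 18. node 0  ⊔preds=⊤  new=⊤  stable
  step 19. node 2  ⊔preds=⊤  new=⊤  stable
  step 20. node 3  ⊔preds=⊤  new=⊤  stable

Least fixpoint reached:
  node 0: ⊤
  node 1: ⊤
  node 2: ⊤
  node 3: ⊤
  node 4: 5
  node 5: ⊤
  node 6: ⊤
  node 7: ⊤

⊤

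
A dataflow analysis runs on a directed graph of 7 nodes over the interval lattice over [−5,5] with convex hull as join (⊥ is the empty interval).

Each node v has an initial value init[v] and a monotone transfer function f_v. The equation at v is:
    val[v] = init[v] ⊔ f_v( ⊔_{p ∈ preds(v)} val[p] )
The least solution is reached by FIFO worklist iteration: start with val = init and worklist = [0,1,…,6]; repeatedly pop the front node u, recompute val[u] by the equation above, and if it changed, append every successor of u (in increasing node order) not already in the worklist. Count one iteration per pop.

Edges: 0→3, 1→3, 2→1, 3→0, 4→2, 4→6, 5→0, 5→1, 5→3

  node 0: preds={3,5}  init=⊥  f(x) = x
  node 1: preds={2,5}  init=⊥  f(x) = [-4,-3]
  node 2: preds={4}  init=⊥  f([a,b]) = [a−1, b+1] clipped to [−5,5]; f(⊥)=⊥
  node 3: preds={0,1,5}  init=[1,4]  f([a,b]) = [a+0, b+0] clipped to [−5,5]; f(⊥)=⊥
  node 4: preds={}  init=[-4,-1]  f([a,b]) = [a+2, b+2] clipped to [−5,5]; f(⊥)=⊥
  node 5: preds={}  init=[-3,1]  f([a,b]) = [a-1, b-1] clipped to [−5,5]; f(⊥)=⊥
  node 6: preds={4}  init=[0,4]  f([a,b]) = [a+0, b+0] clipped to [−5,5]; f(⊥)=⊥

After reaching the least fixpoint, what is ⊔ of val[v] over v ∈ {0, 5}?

[-4,4]

Worklist (10 pops):
  #1 pop 0: in=[-3,4] → [-3,4] (was ⊥); enqueue []
  #2 pop 1: in=[-3,1] → [-4,-3] (was ⊥); enqueue []
  #3 pop 2: in=[-4,-1] → [-5,0] (was ⊥); enqueue [1]
  #4 pop 3: in=[-4,4] → [-4,4] (was [1,4]); enqueue [0]
  #5 pop 4: in=⊥ → [-4,-1] (no change)
  #6 pop 5: in=⊥ → [-3,1] (no change)
  #7 pop 6: in=[-4,-1] → [-4,4] (was [0,4]); enqueue []
  #8 pop 1: in=[-5,1] → [-4,-3] (no change)
  #9 pop 0: in=[-4,4] → [-4,4] (was [-3,4]); enqueue [3]
  #10 pop 3: in=[-4,4] → [-4,4] (no change)

Fixpoint:
  val[0] = [-4,4]
  val[1] = [-4,-3]
  val[2] = [-5,0]
  val[3] = [-4,4]
  val[4] = [-4,-1]
  val[5] = [-3,1]
  val[6] = [-4,4]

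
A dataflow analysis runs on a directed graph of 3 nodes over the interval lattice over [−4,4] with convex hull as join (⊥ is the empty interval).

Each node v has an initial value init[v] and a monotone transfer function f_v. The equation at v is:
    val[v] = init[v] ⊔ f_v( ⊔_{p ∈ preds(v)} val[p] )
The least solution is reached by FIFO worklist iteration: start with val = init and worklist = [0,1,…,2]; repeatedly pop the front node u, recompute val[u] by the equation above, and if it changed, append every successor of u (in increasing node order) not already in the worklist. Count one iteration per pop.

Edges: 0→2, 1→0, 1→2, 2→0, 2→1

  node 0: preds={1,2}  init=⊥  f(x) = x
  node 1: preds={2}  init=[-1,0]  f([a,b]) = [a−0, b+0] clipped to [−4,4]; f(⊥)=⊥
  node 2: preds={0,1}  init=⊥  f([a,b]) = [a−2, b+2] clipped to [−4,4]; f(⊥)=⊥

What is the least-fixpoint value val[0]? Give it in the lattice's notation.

Trace (10 dequeues):
  [1] u=0 | in [-1,0] | out [-1,0] | prev ⊥ | push {}
  [2] u=1 | in ⊥ | out [-1,0] | ==
  [3] u=2 | in [-1,0] | out [-3,2] | prev ⊥ | push {0,1}
  [4] u=0 | in [-3,2] | out [-3,2] | prev [-1,0] | push {2}
  [5] u=1 | in [-3,2] | out [-3,2] | prev [-1,0] | push {0}
  [6] u=2 | in [-3,2] | out [-4,4] | prev [-3,2] | push {1}
  [7] u=0 | in [-4,4] | out [-4,4] | prev [-3,2] | push {2}
  [8] u=1 | in [-4,4] | out [-4,4] | prev [-3,2] | push {0}
  [9] u=2 | in [-4,4] | out [-4,4] | ==
  [10] u=0 | in [-4,4] | out [-4,4] | ==

Converged values:
  [0] [-4,4]
  [1] [-4,4]
  [2] [-4,4]

[-4,4]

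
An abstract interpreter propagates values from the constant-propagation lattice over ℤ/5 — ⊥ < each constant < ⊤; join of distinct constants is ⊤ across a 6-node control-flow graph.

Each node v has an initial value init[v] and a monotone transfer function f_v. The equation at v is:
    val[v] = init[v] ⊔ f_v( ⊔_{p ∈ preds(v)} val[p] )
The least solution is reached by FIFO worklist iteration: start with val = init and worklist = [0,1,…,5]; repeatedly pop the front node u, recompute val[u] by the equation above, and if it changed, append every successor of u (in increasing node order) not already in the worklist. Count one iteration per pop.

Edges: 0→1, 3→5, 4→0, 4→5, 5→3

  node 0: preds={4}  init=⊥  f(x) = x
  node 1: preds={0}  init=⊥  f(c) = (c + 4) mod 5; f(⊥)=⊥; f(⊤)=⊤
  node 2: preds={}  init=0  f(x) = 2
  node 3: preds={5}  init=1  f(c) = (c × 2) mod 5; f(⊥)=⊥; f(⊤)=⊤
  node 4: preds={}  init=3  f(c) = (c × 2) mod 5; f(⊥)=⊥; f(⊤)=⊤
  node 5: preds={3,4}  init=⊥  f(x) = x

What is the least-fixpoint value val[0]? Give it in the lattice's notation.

Trace (8 dequeues):
  [1] u=0 | in 3 | out 3 | prev ⊥ | push {}
  [2] u=1 | in 3 | out 2 | prev ⊥ | push {}
  [3] u=2 | in ⊥ | out ⊤ | prev 0 | push {}
  [4] u=3 | in ⊥ | out 1 | ==
  [5] u=4 | in ⊥ | out 3 | ==
  [6] u=5 | in ⊤ | out ⊤ | prev ⊥ | push {3}
  [7] u=3 | in ⊤ | out ⊤ | prev 1 | push {5}
  [8] u=5 | in ⊤ | out ⊤ | ==

Converged values:
  [0] 3
  [1] 2
  [2] ⊤
  [3] ⊤
  [4] 3
  [5] ⊤

3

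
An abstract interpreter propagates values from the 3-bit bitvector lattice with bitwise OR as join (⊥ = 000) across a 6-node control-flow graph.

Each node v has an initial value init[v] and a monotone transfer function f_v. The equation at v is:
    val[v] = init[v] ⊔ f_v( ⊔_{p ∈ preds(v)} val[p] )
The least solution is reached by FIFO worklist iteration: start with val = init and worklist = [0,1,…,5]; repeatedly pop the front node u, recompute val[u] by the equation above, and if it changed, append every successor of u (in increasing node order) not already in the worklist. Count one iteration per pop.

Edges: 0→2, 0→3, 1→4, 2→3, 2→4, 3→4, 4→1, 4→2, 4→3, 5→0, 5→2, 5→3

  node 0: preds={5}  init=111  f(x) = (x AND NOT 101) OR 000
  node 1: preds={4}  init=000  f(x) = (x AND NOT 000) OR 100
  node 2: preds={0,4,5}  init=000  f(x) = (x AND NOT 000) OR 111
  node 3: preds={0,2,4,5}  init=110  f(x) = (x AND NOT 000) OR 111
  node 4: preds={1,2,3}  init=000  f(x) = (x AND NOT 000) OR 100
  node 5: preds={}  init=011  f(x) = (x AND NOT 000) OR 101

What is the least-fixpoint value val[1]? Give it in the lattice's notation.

Worklist (11 pops):
  #1 pop 0: in=011 → 111 (no change)
  #2 pop 1: in=000 → 100 (was 000); enqueue []
  #3 pop 2: in=111 → 111 (was 000); enqueue []
  #4 pop 3: in=111 → 111 (was 110); enqueue []
  #5 pop 4: in=111 → 111 (was 000); enqueue [1,2,3]
  #6 pop 5: in=000 → 111 (was 011); enqueue [0]
  #7 pop 1: in=111 → 111 (was 100); enqueue [4]
  #8 pop 2: in=111 → 111 (no change)
  #9 pop 3: in=111 → 111 (no change)
  #10 pop 0: in=111 → 111 (no change)
  #11 pop 4: in=111 → 111 (no change)

Fixpoint:
  val[0] = 111
  val[1] = 111
  val[2] = 111
  val[3] = 111
  val[4] = 111
  val[5] = 111

111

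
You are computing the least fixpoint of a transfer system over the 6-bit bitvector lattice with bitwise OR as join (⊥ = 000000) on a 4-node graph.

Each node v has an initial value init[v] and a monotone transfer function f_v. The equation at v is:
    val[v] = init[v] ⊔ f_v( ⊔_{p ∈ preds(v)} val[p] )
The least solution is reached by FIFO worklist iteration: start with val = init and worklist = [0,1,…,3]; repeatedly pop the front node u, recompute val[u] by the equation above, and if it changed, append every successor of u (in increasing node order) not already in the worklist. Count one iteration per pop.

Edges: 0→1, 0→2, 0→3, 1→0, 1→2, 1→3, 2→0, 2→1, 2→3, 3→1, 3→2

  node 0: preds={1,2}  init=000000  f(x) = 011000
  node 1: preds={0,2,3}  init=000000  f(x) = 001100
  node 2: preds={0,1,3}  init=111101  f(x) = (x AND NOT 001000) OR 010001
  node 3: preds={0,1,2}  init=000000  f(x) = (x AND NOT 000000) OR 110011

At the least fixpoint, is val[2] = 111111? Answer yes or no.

Trace (10 dequeues):
  [1] u=0 | in 111101 | out 011000 | prev 000000 | push {}
  [2] u=1 | in 111101 | out 001100 | prev 000000 | push {0}
  [3] u=2 | in 011100 | out 111101 | ==
  [4] u=3 | in 111101 | out 111111 | prev 000000 | push {1,2}
  [5] u=0 | in 111101 | out 011000 | ==
  [6] u=1 | in 111111 | out 001100 | ==
  [7] u=2 | in 111111 | out 111111 | prev 111101 | push {0,1,3}
  [8] u=0 | in 111111 | out 011000 | ==
  [9] u=1 | in 111111 | out 001100 | ==
  [10] u=3 | in 111111 | out 111111 | ==

Converged values:
  [0] 011000
  [1] 001100
  [2] 111111
  [3] 111111

yes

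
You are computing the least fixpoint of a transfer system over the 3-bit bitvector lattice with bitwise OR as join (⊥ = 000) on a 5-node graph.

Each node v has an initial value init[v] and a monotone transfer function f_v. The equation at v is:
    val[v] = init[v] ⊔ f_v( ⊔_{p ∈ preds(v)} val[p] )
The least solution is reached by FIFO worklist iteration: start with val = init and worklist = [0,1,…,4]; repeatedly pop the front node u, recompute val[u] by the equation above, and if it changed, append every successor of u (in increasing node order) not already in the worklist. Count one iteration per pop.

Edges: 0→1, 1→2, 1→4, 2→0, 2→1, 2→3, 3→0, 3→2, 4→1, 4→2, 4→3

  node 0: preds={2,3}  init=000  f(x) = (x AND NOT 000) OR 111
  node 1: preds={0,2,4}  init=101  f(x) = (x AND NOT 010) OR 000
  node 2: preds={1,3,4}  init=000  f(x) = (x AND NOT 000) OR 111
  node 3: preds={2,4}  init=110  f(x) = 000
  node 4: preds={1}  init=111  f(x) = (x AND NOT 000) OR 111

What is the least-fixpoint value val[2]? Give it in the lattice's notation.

Iteration log — 7 steps:
  step 1. node 0  ⊔preds=110  new=111  old=000  +wl: 
  step 2. node 1  ⊔preds=111  new=101  stable
  step 3. node 2  ⊔preds=111  new=111  old=000  +wl: 0,1
  step 4. node 3  ⊔preds=111  new=110  stable
  step 5. node 4  ⊔preds=101  new=111  stable
  step 6. node 0  ⊔preds=111  new=111  stable
  step 7. node 1  ⊔preds=111  new=101  stable

Least fixpoint reached:
  node 0: 111
  node 1: 101
  node 2: 111
  node 3: 110
  node 4: 111

111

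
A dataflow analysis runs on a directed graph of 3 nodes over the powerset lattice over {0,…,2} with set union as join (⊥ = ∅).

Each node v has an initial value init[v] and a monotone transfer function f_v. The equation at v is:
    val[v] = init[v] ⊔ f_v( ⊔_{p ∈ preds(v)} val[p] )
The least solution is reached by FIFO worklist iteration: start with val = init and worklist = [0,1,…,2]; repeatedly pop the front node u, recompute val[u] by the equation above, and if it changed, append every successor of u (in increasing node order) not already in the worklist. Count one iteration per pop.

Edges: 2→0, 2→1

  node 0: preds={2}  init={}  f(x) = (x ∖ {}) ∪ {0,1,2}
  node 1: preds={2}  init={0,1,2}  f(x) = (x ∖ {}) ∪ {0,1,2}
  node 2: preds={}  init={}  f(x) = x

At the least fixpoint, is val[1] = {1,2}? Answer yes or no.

Worklist (3 pops):
  #1 pop 0: in={} → {0,1,2} (was {}); enqueue []
  #2 pop 1: in={} → {0,1,2} (no change)
  #3 pop 2: in={} → {} (no change)

Fixpoint:
  val[0] = {0,1,2}
  val[1] = {0,1,2}
  val[2] = {}

no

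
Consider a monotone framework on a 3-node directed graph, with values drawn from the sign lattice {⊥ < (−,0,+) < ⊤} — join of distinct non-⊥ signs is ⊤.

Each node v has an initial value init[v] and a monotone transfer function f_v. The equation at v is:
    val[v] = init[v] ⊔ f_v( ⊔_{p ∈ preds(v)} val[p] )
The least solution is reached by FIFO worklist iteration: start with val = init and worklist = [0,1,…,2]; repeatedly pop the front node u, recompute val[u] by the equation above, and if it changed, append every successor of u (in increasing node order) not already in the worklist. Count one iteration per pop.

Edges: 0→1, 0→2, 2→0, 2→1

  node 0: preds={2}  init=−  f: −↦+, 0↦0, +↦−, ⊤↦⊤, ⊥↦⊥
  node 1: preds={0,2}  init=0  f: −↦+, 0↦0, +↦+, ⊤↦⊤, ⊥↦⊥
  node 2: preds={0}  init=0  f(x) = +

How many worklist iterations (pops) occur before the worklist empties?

Trace (5 dequeues):
  [1] u=0 | in 0 | out ⊤ | prev − | push {}
  [2] u=1 | in ⊤ | out ⊤ | prev 0 | push {}
  [3] u=2 | in ⊤ | out ⊤ | prev 0 | push {0,1}
  [4] u=0 | in ⊤ | out ⊤ | ==
  [5] u=1 | in ⊤ | out ⊤ | ==

Converged values:
  [0] ⊤
  [1] ⊤
  [2] ⊤

5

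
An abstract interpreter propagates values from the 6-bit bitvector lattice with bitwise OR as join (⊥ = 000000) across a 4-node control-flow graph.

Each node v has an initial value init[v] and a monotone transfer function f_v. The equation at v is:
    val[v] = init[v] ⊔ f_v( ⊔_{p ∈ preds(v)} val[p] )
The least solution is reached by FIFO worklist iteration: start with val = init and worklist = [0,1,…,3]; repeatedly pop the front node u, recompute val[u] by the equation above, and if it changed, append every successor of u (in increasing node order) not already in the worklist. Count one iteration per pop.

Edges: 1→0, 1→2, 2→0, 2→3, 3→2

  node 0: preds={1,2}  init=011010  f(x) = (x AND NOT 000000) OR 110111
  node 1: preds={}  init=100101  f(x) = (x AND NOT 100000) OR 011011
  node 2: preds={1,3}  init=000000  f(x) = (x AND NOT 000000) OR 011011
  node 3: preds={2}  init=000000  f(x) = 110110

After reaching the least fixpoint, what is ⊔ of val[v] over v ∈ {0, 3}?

Worklist (6 pops):
  #1 pop 0: in=100101 → 111111 (was 011010); enqueue []
  #2 pop 1: in=000000 → 111111 (was 100101); enqueue [0]
  #3 pop 2: in=111111 → 111111 (was 000000); enqueue []
  #4 pop 3: in=111111 → 110110 (was 000000); enqueue [2]
  #5 pop 0: in=111111 → 111111 (no change)
  #6 pop 2: in=111111 → 111111 (no change)

Fixpoint:
  val[0] = 111111
  val[1] = 111111
  val[2] = 111111
  val[3] = 110110

111111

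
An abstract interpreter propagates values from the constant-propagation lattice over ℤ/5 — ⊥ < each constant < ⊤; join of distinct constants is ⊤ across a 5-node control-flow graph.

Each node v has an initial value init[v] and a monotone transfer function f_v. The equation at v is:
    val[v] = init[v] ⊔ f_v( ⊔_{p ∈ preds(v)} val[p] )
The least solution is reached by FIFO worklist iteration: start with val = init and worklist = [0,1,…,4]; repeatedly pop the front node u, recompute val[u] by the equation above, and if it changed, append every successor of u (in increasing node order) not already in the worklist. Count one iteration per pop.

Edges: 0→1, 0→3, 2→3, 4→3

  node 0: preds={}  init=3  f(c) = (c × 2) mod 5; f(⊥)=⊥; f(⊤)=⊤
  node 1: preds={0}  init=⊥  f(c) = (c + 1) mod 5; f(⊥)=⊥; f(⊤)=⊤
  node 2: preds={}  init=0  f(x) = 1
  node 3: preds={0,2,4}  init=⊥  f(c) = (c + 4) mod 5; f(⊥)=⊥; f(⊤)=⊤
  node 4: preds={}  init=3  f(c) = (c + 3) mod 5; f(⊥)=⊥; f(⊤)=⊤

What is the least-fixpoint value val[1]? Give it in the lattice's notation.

4

Worklist (5 pops):
  #1 pop 0: in=⊥ → 3 (no change)
  #2 pop 1: in=3 → 4 (was ⊥); enqueue []
  #3 pop 2: in=⊥ → ⊤ (was 0); enqueue []
  #4 pop 3: in=⊤ → ⊤ (was ⊥); enqueue []
  #5 pop 4: in=⊥ → 3 (no change)

Fixpoint:
  val[0] = 3
  val[1] = 4
  val[2] = ⊤
  val[3] = ⊤
  val[4] = 3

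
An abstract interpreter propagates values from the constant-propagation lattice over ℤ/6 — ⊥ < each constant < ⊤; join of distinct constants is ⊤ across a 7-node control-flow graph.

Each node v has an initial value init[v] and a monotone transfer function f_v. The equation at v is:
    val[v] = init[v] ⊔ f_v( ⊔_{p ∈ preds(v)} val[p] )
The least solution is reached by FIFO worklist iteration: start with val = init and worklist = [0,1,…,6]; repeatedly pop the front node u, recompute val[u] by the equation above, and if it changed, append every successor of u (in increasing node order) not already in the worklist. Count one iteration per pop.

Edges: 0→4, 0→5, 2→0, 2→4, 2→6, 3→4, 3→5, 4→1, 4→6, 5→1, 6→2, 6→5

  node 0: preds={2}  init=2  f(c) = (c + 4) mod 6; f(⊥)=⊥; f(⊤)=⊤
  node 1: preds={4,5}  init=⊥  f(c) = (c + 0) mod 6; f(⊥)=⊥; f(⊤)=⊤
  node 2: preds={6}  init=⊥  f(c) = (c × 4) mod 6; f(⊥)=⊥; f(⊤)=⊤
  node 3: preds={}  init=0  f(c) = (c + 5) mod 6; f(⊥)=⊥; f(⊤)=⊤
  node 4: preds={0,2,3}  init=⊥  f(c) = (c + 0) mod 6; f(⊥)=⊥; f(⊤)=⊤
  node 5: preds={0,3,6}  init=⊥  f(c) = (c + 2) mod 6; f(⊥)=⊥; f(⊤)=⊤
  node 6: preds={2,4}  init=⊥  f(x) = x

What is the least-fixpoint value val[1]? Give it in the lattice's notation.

⊤

Iteration log — 14 steps:
  step 1. node 0  ⊔preds=⊥  new=2  stable
  step 2. node 1  ⊔preds=⊥  new=⊥  stable
  step 3. node 2  ⊔preds=⊥  new=⊥  stable
  step 4. node 3  ⊔preds=⊥  new=0  stable
  step 5. node 4  ⊔preds=⊤  new=⊤  old=⊥  +wl: 1
  step 6. node 5  ⊔preds=⊤  new=⊤  old=⊥  +wl: 
  step 7. node 6  ⊔preds=⊤  new=⊤  old=⊥  +wl: 2,5
  step 8. node 1  ⊔preds=⊤  new=⊤  old=⊥  +wl: 
  step 9. node 2  ⊔preds=⊤  new=⊤  old=⊥  +wl: 0,4,6
  step 10. node 5  ⊔preds=⊤  new=⊤  stable
  step 11. node 0  ⊔preds=⊤  new=⊤  old=2  +wl: 5
  step 12. node 4  ⊔preds=⊤  new=⊤  stable
  step 13. node 6  ⊔preds=⊤  new=⊤  stable
  step 14. node 5  ⊔preds=⊤  new=⊤  stable

Least fixpoint reached:
  node 0: ⊤
  node 1: ⊤
  node 2: ⊤
  node 3: 0
  node 4: ⊤
  node 5: ⊤
  node 6: ⊤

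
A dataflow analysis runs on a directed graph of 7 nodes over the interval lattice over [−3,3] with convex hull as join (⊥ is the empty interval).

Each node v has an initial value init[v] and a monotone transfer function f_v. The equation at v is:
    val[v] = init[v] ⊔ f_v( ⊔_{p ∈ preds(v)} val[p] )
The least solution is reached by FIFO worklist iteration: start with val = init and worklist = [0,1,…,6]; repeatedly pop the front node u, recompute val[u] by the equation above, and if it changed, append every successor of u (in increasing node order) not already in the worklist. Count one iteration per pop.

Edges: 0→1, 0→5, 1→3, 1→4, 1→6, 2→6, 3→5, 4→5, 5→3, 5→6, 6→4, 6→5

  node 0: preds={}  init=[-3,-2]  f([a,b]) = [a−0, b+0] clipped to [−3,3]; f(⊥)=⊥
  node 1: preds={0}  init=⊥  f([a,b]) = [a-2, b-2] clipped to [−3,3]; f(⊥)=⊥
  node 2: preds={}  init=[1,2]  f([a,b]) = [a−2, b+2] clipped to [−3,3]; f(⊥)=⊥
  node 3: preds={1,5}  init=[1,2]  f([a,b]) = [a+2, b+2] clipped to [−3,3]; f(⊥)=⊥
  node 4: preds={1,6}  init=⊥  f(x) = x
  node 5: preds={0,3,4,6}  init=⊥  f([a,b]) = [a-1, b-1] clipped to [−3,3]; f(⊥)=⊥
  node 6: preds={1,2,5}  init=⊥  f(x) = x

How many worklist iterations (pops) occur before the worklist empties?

12

Iteration log — 12 steps:
  step 1. node 0  ⊔preds=⊥  new=[-3,-2]  stable
  step 2. node 1  ⊔preds=[-3,-2]  new=[-3,-3]  old=⊥  +wl: 
  step 3. node 2  ⊔preds=⊥  new=[1,2]  stable
  step 4. node 3  ⊔preds=[-3,-3]  new=[-1,2]  old=[1,2]  +wl: 
  step 5. node 4  ⊔preds=[-3,-3]  new=[-3,-3]  old=⊥  +wl: 
  step 6. node 5  ⊔preds=[-3,2]  new=[-3,1]  old=⊥  +wl: 3
  step 7. node 6  ⊔preds=[-3,2]  new=[-3,2]  old=⊥  +wl: 4,5
  step 8. node 3  ⊔preds=[-3,1]  new=[-1,3]  old=[-1,2]  +wl: 
  step 9. node 4  ⊔preds=[-3,2]  new=[-3,2]  old=[-3,-3]  +wl: 
  step 10. node 5  ⊔preds=[-3,3]  new=[-3,2]  old=[-3,1]  +wl: 3,6
  step 11. node 3  ⊔preds=[-3,2]  new=[-1,3]  stable
  step 12. node 6  ⊔preds=[-3,2]  new=[-3,2]  stable

Least fixpoint reached:
  node 0: [-3,-2]
  node 1: [-3,-3]
  node 2: [1,2]
  node 3: [-1,3]
  node 4: [-3,2]
  node 5: [-3,2]
  node 6: [-3,2]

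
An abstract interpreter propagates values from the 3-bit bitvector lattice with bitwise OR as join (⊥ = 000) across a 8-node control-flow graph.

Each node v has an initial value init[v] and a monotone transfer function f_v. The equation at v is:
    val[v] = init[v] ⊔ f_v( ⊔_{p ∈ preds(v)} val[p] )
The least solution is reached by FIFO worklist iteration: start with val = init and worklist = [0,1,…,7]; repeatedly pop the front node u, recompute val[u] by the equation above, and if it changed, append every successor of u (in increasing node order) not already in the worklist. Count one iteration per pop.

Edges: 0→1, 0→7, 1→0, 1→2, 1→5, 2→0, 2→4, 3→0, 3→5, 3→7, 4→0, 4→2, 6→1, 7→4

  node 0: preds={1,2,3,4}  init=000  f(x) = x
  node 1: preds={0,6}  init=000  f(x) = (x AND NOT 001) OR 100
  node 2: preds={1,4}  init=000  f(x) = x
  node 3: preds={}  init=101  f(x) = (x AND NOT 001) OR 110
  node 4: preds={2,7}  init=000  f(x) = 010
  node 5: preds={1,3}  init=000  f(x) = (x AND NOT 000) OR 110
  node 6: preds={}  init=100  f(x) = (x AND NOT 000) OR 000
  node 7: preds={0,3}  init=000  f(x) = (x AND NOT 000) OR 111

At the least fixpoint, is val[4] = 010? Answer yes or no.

Iteration log — 16 steps:
  step 1. node 0  ⊔preds=101  new=101  old=000  +wl: 
  step 2. node 1  ⊔preds=101  new=100  old=000  +wl: 0
  step 3. node 2  ⊔preds=100  new=100  old=000  +wl: 
  step 4. node 3  ⊔preds=000  new=111  old=101  +wl: 
  step 5. node 4  ⊔preds=100  new=010  old=000  +wl: 2
  step 6. node 5  ⊔preds=111  new=111  old=000  +wl: 
  step 7. node 6  ⊔preds=000  new=100  stable
  step 8. node 7  ⊔preds=111  new=111  old=000  +wl: 4
  step 9. node 0  ⊔preds=111  new=111  old=101  +wl: 1,7
  step 10. node 2  ⊔preds=110  new=110  old=100  +wl: 0
  step 11. node 4  ⊔preds=111  new=010  stable
  step 12. node 1  ⊔preds=111  new=110  old=100  +wl: 2,5
  step 13. node 7  ⊔preds=111  new=111  stable
  step 14. node 0  ⊔preds=111  new=111  stable
  step 15. node 2  ⊔preds=110  new=110  stable
  step 16. node 5  ⊔preds=111  new=111  stable

Least fixpoint reached:
  node 0: 111
  node 1: 110
  node 2: 110
  node 3: 111
  node 4: 010
  node 5: 111
  node 6: 100
  node 7: 111

yes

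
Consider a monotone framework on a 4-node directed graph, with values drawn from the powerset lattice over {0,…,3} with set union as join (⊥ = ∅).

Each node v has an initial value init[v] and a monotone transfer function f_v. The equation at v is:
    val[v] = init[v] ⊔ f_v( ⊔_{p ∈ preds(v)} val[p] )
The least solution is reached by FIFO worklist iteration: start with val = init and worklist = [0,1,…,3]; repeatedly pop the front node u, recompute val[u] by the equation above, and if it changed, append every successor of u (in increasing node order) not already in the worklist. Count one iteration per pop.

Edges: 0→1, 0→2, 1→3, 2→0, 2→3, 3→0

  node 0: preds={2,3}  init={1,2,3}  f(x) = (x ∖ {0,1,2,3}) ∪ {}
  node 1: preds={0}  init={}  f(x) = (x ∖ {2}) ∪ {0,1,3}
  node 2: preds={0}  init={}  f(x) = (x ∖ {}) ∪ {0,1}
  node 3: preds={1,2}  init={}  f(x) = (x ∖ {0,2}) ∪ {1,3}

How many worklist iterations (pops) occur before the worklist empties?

5

Trace (5 dequeues):
  [1] u=0 | in {} | out {1,2,3} | ==
  [2] u=1 | in {1,2,3} | out {0,1,3} | prev {} | push {}
  [3] u=2 | in {1,2,3} | out {0,1,2,3} | prev {} | push {0}
  [4] u=3 | in {0,1,2,3} | out {1,3} | prev {} | push {}
  [5] u=0 | in {0,1,2,3} | out {1,2,3} | ==

Converged values:
  [0] {1,2,3}
  [1] {0,1,3}
  [2] {0,1,2,3}
  [3] {1,3}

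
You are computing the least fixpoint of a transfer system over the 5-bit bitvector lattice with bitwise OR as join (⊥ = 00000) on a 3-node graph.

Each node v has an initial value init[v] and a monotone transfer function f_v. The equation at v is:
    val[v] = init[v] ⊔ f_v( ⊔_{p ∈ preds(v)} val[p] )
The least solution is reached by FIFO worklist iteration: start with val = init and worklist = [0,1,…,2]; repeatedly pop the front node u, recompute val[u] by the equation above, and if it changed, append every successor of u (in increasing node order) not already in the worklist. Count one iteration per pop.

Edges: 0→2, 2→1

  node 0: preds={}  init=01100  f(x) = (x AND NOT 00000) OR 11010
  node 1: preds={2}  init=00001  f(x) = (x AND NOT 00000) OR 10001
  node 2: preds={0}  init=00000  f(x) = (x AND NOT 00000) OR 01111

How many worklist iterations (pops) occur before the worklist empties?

Trace (4 dequeues):
  [1] u=0 | in 00000 | out 11110 | prev 01100 | push {}
  [2] u=1 | in 00000 | out 10001 | prev 00001 | push {}
  [3] u=2 | in 11110 | out 11111 | prev 00000 | push {1}
  [4] u=1 | in 11111 | out 11111 | prev 10001 | push {}

Converged values:
  [0] 11110
  [1] 11111
  [2] 11111

4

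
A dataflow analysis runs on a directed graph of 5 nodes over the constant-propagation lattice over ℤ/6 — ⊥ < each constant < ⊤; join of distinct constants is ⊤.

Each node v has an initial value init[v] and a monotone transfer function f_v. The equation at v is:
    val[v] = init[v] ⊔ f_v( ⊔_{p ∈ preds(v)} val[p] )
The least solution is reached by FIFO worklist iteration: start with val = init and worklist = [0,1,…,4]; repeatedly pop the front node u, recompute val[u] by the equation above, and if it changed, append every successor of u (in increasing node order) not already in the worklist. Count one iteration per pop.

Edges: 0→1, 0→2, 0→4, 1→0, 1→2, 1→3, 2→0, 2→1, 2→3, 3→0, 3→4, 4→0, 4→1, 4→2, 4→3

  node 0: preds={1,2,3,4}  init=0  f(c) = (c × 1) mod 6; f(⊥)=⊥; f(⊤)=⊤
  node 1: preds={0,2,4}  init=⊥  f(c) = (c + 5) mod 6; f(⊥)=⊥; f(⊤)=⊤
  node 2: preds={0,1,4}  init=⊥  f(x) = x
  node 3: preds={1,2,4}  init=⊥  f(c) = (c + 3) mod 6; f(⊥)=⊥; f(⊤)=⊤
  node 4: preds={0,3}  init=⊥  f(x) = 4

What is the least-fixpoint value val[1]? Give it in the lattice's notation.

⊤

Iteration log — 11 steps:
  step 1. node 0  ⊔preds=⊥  new=0  stable
  step 2. node 1  ⊔preds=0  new=5  old=⊥  +wl: 0
  step 3. node 2  ⊔preds=⊤  new=⊤  old=⊥  +wl: 1
  step 4. node 3  ⊔preds=⊤  new=⊤  old=⊥  +wl: 
  step 5. node 4  ⊔preds=⊤  new=4  old=⊥  +wl: 2,3
  step 6. node 0  ⊔preds=⊤  new=⊤  old=0  +wl: 4
  step 7. node 1  ⊔preds=⊤  new=⊤  old=5  +wl: 0
  step 8. node 2  ⊔preds=⊤  new=⊤  stable
  step 9. node 3  ⊔preds=⊤  new=⊤  stable
  step 10. node 4  ⊔preds=⊤  new=4  stable
  step 11. node 0  ⊔preds=⊤  new=⊤  stable

Least fixpoint reached:
  node 0: ⊤
  node 1: ⊤
  node 2: ⊤
  node 3: ⊤
  node 4: 4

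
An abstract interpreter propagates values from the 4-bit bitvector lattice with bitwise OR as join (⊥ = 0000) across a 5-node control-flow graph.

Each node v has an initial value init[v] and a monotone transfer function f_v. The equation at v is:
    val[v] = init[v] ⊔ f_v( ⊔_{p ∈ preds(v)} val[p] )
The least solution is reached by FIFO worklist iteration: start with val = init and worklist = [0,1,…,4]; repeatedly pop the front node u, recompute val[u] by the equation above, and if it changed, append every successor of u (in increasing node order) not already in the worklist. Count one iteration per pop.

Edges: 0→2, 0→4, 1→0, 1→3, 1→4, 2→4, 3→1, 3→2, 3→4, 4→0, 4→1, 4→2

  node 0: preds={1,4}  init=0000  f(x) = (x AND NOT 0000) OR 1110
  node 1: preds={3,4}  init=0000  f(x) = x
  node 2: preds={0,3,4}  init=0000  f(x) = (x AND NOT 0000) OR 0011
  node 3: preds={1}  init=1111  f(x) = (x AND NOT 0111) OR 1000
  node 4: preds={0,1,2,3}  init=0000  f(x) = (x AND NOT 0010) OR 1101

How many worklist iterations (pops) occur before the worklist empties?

Worklist (9 pops):
  #1 pop 0: in=0000 → 1110 (was 0000); enqueue []
  #2 pop 1: in=1111 → 1111 (was 0000); enqueue [0]
  #3 pop 2: in=1111 → 1111 (was 0000); enqueue []
  #4 pop 3: in=1111 → 1111 (no change)
  #5 pop 4: in=1111 → 1101 (was 0000); enqueue [1,2]
  #6 pop 0: in=1111 → 1111 (was 1110); enqueue [4]
  #7 pop 1: in=1111 → 1111 (no change)
  #8 pop 2: in=1111 → 1111 (no change)
  #9 pop 4: in=1111 → 1101 (no change)

Fixpoint:
  val[0] = 1111
  val[1] = 1111
  val[2] = 1111
  val[3] = 1111
  val[4] = 1101

9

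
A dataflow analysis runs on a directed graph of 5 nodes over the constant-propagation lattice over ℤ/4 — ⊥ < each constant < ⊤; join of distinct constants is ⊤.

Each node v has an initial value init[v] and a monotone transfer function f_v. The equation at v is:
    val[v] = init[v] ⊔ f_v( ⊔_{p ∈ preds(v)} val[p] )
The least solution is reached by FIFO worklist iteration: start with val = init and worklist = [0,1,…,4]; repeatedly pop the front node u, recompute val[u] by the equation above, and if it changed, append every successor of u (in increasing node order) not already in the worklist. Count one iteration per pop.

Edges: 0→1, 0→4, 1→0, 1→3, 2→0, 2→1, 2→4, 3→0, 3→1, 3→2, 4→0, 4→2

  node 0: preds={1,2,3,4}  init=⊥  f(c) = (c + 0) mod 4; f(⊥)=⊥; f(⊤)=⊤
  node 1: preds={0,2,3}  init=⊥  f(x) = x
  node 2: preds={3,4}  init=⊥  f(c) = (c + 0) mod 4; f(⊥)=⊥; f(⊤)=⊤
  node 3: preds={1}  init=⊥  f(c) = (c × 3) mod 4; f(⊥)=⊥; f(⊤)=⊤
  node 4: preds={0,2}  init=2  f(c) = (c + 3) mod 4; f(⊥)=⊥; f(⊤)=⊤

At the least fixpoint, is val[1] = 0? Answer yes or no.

no

Worklist (14 pops):
  #1 pop 0: in=2 → 2 (was ⊥); enqueue []
  #2 pop 1: in=2 → 2 (was ⊥); enqueue [0]
  #3 pop 2: in=2 → 2 (was ⊥); enqueue [1]
  #4 pop 3: in=2 → 2 (was ⊥); enqueue [2]
  #5 pop 4: in=2 → ⊤ (was 2); enqueue []
  #6 pop 0: in=⊤ → ⊤ (was 2); enqueue [4]
  #7 pop 1: in=⊤ → ⊤ (was 2); enqueue [0,3]
  #8 pop 2: in=⊤ → ⊤ (was 2); enqueue [1]
  #9 pop 4: in=⊤ → ⊤ (no change)
  #10 pop 0: in=⊤ → ⊤ (no change)
  #11 pop 3: in=⊤ → ⊤ (was 2); enqueue [0,2]
  #12 pop 1: in=⊤ → ⊤ (no change)
  #13 pop 0: in=⊤ → ⊤ (no change)
  #14 pop 2: in=⊤ → ⊤ (no change)

Fixpoint:
  val[0] = ⊤
  val[1] = ⊤
  val[2] = ⊤
  val[3] = ⊤
  val[4] = ⊤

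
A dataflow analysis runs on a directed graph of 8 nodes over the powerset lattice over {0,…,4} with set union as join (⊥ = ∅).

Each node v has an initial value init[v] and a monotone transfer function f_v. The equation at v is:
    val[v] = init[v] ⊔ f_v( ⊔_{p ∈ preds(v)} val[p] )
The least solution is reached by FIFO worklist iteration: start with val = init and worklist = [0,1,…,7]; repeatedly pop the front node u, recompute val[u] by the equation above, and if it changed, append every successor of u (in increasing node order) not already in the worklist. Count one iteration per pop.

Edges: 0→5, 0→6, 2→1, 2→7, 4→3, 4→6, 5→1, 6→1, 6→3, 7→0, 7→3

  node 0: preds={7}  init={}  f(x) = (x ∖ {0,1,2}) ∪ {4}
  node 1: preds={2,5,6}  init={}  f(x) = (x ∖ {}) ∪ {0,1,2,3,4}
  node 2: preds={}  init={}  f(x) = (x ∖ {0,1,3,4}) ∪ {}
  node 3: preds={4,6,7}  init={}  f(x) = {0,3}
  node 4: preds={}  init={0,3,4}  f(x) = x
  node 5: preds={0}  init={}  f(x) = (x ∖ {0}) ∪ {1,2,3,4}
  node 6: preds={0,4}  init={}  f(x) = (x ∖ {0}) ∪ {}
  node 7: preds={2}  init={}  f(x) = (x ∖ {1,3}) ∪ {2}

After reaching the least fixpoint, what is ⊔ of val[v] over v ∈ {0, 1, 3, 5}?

Worklist (11 pops):
  #1 pop 0: in={} → {4} (was {}); enqueue []
  #2 pop 1: in={} → {0,1,2,3,4} (was {}); enqueue []
  #3 pop 2: in={} → {} (no change)
  #4 pop 3: in={0,3,4} → {0,3} (was {}); enqueue []
  #5 pop 4: in={} → {0,3,4} (no change)
  #6 pop 5: in={4} → {1,2,3,4} (was {}); enqueue [1]
  #7 pop 6: in={0,3,4} → {3,4} (was {}); enqueue [3]
  #8 pop 7: in={} → {2} (was {}); enqueue [0]
  #9 pop 1: in={1,2,3,4} → {0,1,2,3,4} (no change)
  #10 pop 3: in={0,2,3,4} → {0,3} (no change)
  #11 pop 0: in={2} → {4} (no change)

Fixpoint:
  val[0] = {4}
  val[1] = {0,1,2,3,4}
  val[2] = {}
  val[3] = {0,3}
  val[4] = {0,3,4}
  val[5] = {1,2,3,4}
  val[6] = {3,4}
  val[7] = {2}

{0,1,2,3,4}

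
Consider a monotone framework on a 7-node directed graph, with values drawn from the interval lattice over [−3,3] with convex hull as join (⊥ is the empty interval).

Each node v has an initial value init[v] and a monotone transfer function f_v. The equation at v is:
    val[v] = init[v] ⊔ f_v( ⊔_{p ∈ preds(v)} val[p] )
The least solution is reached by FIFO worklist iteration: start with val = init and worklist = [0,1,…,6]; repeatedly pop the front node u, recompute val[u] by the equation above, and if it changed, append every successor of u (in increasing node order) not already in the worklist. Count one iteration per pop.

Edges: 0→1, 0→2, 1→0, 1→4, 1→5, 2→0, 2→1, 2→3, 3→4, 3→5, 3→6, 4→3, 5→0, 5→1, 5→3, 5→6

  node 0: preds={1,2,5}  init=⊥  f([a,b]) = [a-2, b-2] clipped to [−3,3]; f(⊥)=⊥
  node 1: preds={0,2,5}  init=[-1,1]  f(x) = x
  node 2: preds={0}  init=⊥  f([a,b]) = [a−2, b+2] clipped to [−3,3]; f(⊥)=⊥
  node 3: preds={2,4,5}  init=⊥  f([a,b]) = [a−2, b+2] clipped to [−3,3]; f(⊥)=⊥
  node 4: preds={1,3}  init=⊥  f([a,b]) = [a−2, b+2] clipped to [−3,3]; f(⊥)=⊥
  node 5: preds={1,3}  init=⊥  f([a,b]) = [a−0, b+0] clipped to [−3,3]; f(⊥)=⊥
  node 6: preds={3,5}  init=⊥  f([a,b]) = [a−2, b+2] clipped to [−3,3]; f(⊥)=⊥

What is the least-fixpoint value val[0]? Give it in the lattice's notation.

[-3,1]

Iteration log — 16 steps:
  step 1. node 0  ⊔preds=[-1,1]  new=[-3,-1]  old=⊥  +wl: 
  step 2. node 1  ⊔preds=[-3,-1]  new=[-3,1]  old=[-1,1]  +wl: 0
  step 3. node 2  ⊔preds=[-3,-1]  new=[-3,1]  old=⊥  +wl: 1
  step 4. node 3  ⊔preds=[-3,1]  new=[-3,3]  old=⊥  +wl: 
  step 5. node 4  ⊔preds=[-3,3]  new=[-3,3]  old=⊥  +wl: 3
  step 6. node 5  ⊔preds=[-3,3]  new=[-3,3]  old=⊥  +wl: 
  step 7. node 6  ⊔preds=[-3,3]  new=[-3,3]  old=⊥  +wl: 
  step 8. node 0  ⊔preds=[-3,3]  new=[-3,1]  old=[-3,-1]  +wl: 2
  step 9. node 1  ⊔preds=[-3,3]  new=[-3,3]  old=[-3,1]  +wl: 0,4,5
  step 10. node 3  ⊔preds=[-3,3]  new=[-3,3]  stable
  step 11. node 2  ⊔preds=[-3,1]  new=[-3,3]  old=[-3,1]  +wl: 1,3
  step 12. node 0  ⊔preds=[-3,3]  new=[-3,1]  stable
  step 13. node 4  ⊔preds=[-3,3]  new=[-3,3]  stable
  step 14. node 5  ⊔preds=[-3,3]  new=[-3,3]  stable
  step 15. node 1  ⊔preds=[-3,3]  new=[-3,3]  stable
  step 16. node 3  ⊔preds=[-3,3]  new=[-3,3]  stable

Least fixpoint reached:
  node 0: [-3,1]
  node 1: [-3,3]
  node 2: [-3,3]
  node 3: [-3,3]
  node 4: [-3,3]
  node 5: [-3,3]
  node 6: [-3,3]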